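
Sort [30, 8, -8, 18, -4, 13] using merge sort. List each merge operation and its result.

Divide and conquer:
  Merge [8] + [-8] -> [-8, 8]
  Merge [30] + [-8, 8] -> [-8, 8, 30]
  Merge [-4] + [13] -> [-4, 13]
  Merge [18] + [-4, 13] -> [-4, 13, 18]
  Merge [-8, 8, 30] + [-4, 13, 18] -> [-8, -4, 8, 13, 18, 30]


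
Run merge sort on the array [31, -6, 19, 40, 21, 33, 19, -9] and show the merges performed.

Divide and conquer:
  Merge [31] + [-6] -> [-6, 31]
  Merge [19] + [40] -> [19, 40]
  Merge [-6, 31] + [19, 40] -> [-6, 19, 31, 40]
  Merge [21] + [33] -> [21, 33]
  Merge [19] + [-9] -> [-9, 19]
  Merge [21, 33] + [-9, 19] -> [-9, 19, 21, 33]
  Merge [-6, 19, 31, 40] + [-9, 19, 21, 33] -> [-9, -6, 19, 19, 21, 31, 33, 40]


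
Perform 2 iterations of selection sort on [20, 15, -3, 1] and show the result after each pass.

Pass 1: Select minimum -3 at index 2, swap -> [-3, 15, 20, 1]
Pass 2: Select minimum 1 at index 3, swap -> [-3, 1, 20, 15]


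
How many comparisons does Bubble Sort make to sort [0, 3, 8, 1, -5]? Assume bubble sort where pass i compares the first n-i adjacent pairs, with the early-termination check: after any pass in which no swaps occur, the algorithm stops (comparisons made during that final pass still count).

Pass 1: compare adjacent pairs (0,1)..(3,4) = 4 comparison(s), 2 swap(s) -> [0, 3, 1, -5, 8]
Pass 2: compare adjacent pairs (0,1)..(2,3) = 3 comparison(s), 2 swap(s) -> [0, 1, -5, 3, 8]
Pass 3: compare adjacent pairs (0,1)..(1,2) = 2 comparison(s), 1 swap(s) -> [0, -5, 1, 3, 8]
Pass 4: compare adjacent pairs (0,1)..(0,1) = 1 comparison(s), 1 swap(s) -> [-5, 0, 1, 3, 8]
Every pass made at least one swap, so all n-1 passes run.
Total comparisons: 4 + 3 + 2 + 1 = 10


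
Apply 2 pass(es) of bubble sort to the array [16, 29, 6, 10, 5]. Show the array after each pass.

After pass 1: [16, 6, 10, 5, 29] (3 swaps)
After pass 2: [6, 10, 5, 16, 29] (3 swaps)
Total swaps: 6


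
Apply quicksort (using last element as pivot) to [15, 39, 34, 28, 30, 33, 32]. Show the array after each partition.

Partition 1: pivot=32 at index 3 -> [15, 28, 30, 32, 34, 33, 39]
Partition 2: pivot=30 at index 2 -> [15, 28, 30, 32, 34, 33, 39]
Partition 3: pivot=28 at index 1 -> [15, 28, 30, 32, 34, 33, 39]
Partition 4: pivot=39 at index 6 -> [15, 28, 30, 32, 34, 33, 39]
Partition 5: pivot=33 at index 4 -> [15, 28, 30, 32, 33, 34, 39]


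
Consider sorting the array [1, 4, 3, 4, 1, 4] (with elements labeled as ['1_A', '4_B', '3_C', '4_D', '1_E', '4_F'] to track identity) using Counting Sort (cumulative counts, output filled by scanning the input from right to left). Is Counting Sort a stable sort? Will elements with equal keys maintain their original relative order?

Trace Counting Sort on the labeled array (the key is the number; the letter only tracks identity):
  Counts for values 0..4: [0, 2, 0, 1, 3]
  Cumulative counts: [0, 2, 2, 3, 6]
  Scan right to left: place 4_F at output index 5
  Scan right to left: place 1_E at output index 1
  Scan right to left: place 4_D at output index 4
  Scan right to left: place 3_C at output index 2
  Scan right to left: place 4_B at output index 3
  Scan right to left: place 1_A at output index 0
  Output: [1_A, 1_E, 3_C, 4_B, 4_D, 4_F]
Equal keys:
  value 1: originally 1_A, 1_E; after sorting 1_A, 1_E -> order preserved
  value 4: originally 4_B, 4_D, 4_F; after sorting 4_B, 4_D, 4_F -> order preserved
All equal keys kept their original relative order. Counting Sort is stable: scanning the input right to left with decreasing cumulative counts places later duplicates at later output positions.
Answer: Stable


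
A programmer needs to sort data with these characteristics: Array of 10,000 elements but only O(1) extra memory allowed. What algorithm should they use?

Best choice: Heapsort
Reason: Heapsort rearranges the array in place using O(1) auxiliary space and still guarantees O(n log n) time; quicksort partitions in place but needs Theta(log n) stack space for recursion (O(n) in the worst case), and mergesort requires O(n) auxiliary space


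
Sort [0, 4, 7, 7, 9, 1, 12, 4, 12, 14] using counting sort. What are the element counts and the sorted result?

Count array: [1, 1, 0, 0, 2, 0, 0, 2, 0, 1, 0, 0, 2, 0, 1]
(count[i] = number of elements equal to i)
Cumulative count: [1, 2, 2, 2, 4, 4, 4, 6, 6, 7, 7, 7, 9, 9, 10]
Sorted: [0, 1, 4, 4, 7, 7, 9, 12, 12, 14]


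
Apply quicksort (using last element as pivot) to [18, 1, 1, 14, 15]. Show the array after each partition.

Partition 1: pivot=15 at index 3 -> [1, 1, 14, 15, 18]
Partition 2: pivot=14 at index 2 -> [1, 1, 14, 15, 18]
Partition 3: pivot=1 at index 1 -> [1, 1, 14, 15, 18]


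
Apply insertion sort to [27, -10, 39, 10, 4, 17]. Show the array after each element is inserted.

First element 27 is already 'sorted'
Insert -10: shifted 1 elements -> [-10, 27, 39, 10, 4, 17]
Insert 39: shifted 0 elements -> [-10, 27, 39, 10, 4, 17]
Insert 10: shifted 2 elements -> [-10, 10, 27, 39, 4, 17]
Insert 4: shifted 3 elements -> [-10, 4, 10, 27, 39, 17]
Insert 17: shifted 2 elements -> [-10, 4, 10, 17, 27, 39]


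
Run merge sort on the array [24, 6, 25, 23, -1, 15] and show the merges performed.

Divide and conquer:
  Merge [6] + [25] -> [6, 25]
  Merge [24] + [6, 25] -> [6, 24, 25]
  Merge [-1] + [15] -> [-1, 15]
  Merge [23] + [-1, 15] -> [-1, 15, 23]
  Merge [6, 24, 25] + [-1, 15, 23] -> [-1, 6, 15, 23, 24, 25]


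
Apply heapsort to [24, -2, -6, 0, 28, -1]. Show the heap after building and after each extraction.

Build heap: [28, 24, -1, 0, -2, -6]
Extract 28: [24, 0, -1, -6, -2, 28]
Extract 24: [0, -2, -1, -6, 24, 28]
Extract 0: [-1, -2, -6, 0, 24, 28]
Extract -1: [-2, -6, -1, 0, 24, 28]
Extract -2: [-6, -2, -1, 0, 24, 28]


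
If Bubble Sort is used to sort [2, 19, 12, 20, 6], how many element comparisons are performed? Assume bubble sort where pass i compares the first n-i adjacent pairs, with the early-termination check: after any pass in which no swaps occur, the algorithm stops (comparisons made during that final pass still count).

Pass 1: compare adjacent pairs (0,1)..(3,4) = 4 comparison(s), 2 swap(s) -> [2, 12, 19, 6, 20]
Pass 2: compare adjacent pairs (0,1)..(2,3) = 3 comparison(s), 1 swap(s) -> [2, 12, 6, 19, 20]
Pass 3: compare adjacent pairs (0,1)..(1,2) = 2 comparison(s), 1 swap(s) -> [2, 6, 12, 19, 20]
Pass 4: compare adjacent pairs (0,1)..(0,1) = 1 comparison(s), 0 swap(s) -> [2, 6, 12, 19, 20]
No swaps in this pass, so bubble sort stops here.
Total comparisons: 4 + 3 + 2 + 1 = 10


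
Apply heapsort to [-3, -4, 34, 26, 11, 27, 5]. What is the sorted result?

Build heap: [34, 26, 27, -4, 11, -3, 5]
Extract 34: [27, 26, 5, -4, 11, -3, 34]
Extract 27: [26, 11, 5, -4, -3, 27, 34]
Extract 26: [11, -3, 5, -4, 26, 27, 34]
Extract 11: [5, -3, -4, 11, 26, 27, 34]
Extract 5: [-3, -4, 5, 11, 26, 27, 34]
Extract -3: [-4, -3, 5, 11, 26, 27, 34]


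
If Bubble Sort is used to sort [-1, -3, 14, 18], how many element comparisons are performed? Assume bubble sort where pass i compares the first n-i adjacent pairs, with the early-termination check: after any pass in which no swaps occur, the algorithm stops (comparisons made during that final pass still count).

Pass 1: compare adjacent pairs (0,1)..(2,3) = 3 comparison(s), 1 swap(s) -> [-3, -1, 14, 18]
Pass 2: compare adjacent pairs (0,1)..(1,2) = 2 comparison(s), 0 swap(s) -> [-3, -1, 14, 18]
No swaps in this pass, so bubble sort stops here.
Total comparisons: 3 + 2 = 5


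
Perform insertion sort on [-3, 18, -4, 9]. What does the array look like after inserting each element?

First element -3 is already 'sorted'
Insert 18: shifted 0 elements -> [-3, 18, -4, 9]
Insert -4: shifted 2 elements -> [-4, -3, 18, 9]
Insert 9: shifted 1 elements -> [-4, -3, 9, 18]


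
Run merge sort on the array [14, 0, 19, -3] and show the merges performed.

Divide and conquer:
  Merge [14] + [0] -> [0, 14]
  Merge [19] + [-3] -> [-3, 19]
  Merge [0, 14] + [-3, 19] -> [-3, 0, 14, 19]


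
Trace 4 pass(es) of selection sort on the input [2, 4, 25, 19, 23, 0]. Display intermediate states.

Pass 1: Select minimum 0 at index 5, swap -> [0, 4, 25, 19, 23, 2]
Pass 2: Select minimum 2 at index 5, swap -> [0, 2, 25, 19, 23, 4]
Pass 3: Select minimum 4 at index 5, swap -> [0, 2, 4, 19, 23, 25]
Pass 4: Select minimum 19 at index 3, swap -> [0, 2, 4, 19, 23, 25]


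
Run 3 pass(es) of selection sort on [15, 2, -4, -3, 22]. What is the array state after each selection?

Pass 1: Select minimum -4 at index 2, swap -> [-4, 2, 15, -3, 22]
Pass 2: Select minimum -3 at index 3, swap -> [-4, -3, 15, 2, 22]
Pass 3: Select minimum 2 at index 3, swap -> [-4, -3, 2, 15, 22]


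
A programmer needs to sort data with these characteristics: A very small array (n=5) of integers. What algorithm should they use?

Best choice: Insertion sort
Reason: For tiny inputs the O(n^2) overhead is negligible and insertion sort has minimal constant factors


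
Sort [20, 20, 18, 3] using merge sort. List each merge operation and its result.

Divide and conquer:
  Merge [20] + [20] -> [20, 20]
  Merge [18] + [3] -> [3, 18]
  Merge [20, 20] + [3, 18] -> [3, 18, 20, 20]


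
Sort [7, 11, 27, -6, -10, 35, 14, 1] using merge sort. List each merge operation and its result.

Divide and conquer:
  Merge [7] + [11] -> [7, 11]
  Merge [27] + [-6] -> [-6, 27]
  Merge [7, 11] + [-6, 27] -> [-6, 7, 11, 27]
  Merge [-10] + [35] -> [-10, 35]
  Merge [14] + [1] -> [1, 14]
  Merge [-10, 35] + [1, 14] -> [-10, 1, 14, 35]
  Merge [-6, 7, 11, 27] + [-10, 1, 14, 35] -> [-10, -6, 1, 7, 11, 14, 27, 35]


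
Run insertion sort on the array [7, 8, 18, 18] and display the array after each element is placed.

First element 7 is already 'sorted'
Insert 8: shifted 0 elements -> [7, 8, 18, 18]
Insert 18: shifted 0 elements -> [7, 8, 18, 18]
Insert 18: shifted 0 elements -> [7, 8, 18, 18]


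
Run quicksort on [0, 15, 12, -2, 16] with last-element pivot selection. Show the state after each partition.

Partition 1: pivot=16 at index 4 -> [0, 15, 12, -2, 16]
Partition 2: pivot=-2 at index 0 -> [-2, 15, 12, 0, 16]
Partition 3: pivot=0 at index 1 -> [-2, 0, 12, 15, 16]
Partition 4: pivot=15 at index 3 -> [-2, 0, 12, 15, 16]


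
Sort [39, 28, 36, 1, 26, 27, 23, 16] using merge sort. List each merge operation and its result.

Divide and conquer:
  Merge [39] + [28] -> [28, 39]
  Merge [36] + [1] -> [1, 36]
  Merge [28, 39] + [1, 36] -> [1, 28, 36, 39]
  Merge [26] + [27] -> [26, 27]
  Merge [23] + [16] -> [16, 23]
  Merge [26, 27] + [16, 23] -> [16, 23, 26, 27]
  Merge [1, 28, 36, 39] + [16, 23, 26, 27] -> [1, 16, 23, 26, 27, 28, 36, 39]


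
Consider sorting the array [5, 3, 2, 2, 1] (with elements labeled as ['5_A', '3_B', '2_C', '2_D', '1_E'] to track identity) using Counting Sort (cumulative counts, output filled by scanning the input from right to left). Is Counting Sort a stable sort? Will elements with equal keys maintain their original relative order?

Trace Counting Sort on the labeled array (the key is the number; the letter only tracks identity):
  Counts for values 0..5: [0, 1, 2, 1, 0, 1]
  Cumulative counts: [0, 1, 3, 4, 4, 5]
  Scan right to left: place 1_E at output index 0
  Scan right to left: place 2_D at output index 2
  Scan right to left: place 2_C at output index 1
  Scan right to left: place 3_B at output index 3
  Scan right to left: place 5_A at output index 4
  Output: [1_E, 2_C, 2_D, 3_B, 5_A]
Equal keys:
  value 2: originally 2_C, 2_D; after sorting 2_C, 2_D -> order preserved
All equal keys kept their original relative order. Counting Sort is stable: scanning the input right to left with decreasing cumulative counts places later duplicates at later output positions.
Answer: Stable


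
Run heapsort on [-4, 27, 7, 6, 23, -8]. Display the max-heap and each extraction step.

Build heap: [27, 23, 7, 6, -4, -8]
Extract 27: [23, 6, 7, -8, -4, 27]
Extract 23: [7, 6, -4, -8, 23, 27]
Extract 7: [6, -8, -4, 7, 23, 27]
Extract 6: [-4, -8, 6, 7, 23, 27]
Extract -4: [-8, -4, 6, 7, 23, 27]


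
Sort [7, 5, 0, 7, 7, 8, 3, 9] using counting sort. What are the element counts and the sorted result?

Count array: [1, 0, 0, 1, 0, 1, 0, 3, 1, 1]
(count[i] = number of elements equal to i)
Cumulative count: [1, 1, 1, 2, 2, 3, 3, 6, 7, 8]
Sorted: [0, 3, 5, 7, 7, 7, 8, 9]


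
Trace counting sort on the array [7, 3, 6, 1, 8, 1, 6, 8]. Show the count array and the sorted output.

Count array: [0, 2, 0, 1, 0, 0, 2, 1, 2]
(count[i] = number of elements equal to i)
Cumulative count: [0, 2, 2, 3, 3, 3, 5, 6, 8]
Sorted: [1, 1, 3, 6, 6, 7, 8, 8]


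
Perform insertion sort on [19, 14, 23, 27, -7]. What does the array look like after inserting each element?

First element 19 is already 'sorted'
Insert 14: shifted 1 elements -> [14, 19, 23, 27, -7]
Insert 23: shifted 0 elements -> [14, 19, 23, 27, -7]
Insert 27: shifted 0 elements -> [14, 19, 23, 27, -7]
Insert -7: shifted 4 elements -> [-7, 14, 19, 23, 27]


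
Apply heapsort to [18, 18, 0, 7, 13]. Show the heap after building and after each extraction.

Build heap: [18, 18, 0, 7, 13]
Extract 18: [18, 13, 0, 7, 18]
Extract 18: [13, 7, 0, 18, 18]
Extract 13: [7, 0, 13, 18, 18]
Extract 7: [0, 7, 13, 18, 18]


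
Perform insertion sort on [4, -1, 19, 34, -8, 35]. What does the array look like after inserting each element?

First element 4 is already 'sorted'
Insert -1: shifted 1 elements -> [-1, 4, 19, 34, -8, 35]
Insert 19: shifted 0 elements -> [-1, 4, 19, 34, -8, 35]
Insert 34: shifted 0 elements -> [-1, 4, 19, 34, -8, 35]
Insert -8: shifted 4 elements -> [-8, -1, 4, 19, 34, 35]
Insert 35: shifted 0 elements -> [-8, -1, 4, 19, 34, 35]


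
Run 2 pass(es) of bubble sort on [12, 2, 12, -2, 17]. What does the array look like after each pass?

After pass 1: [2, 12, -2, 12, 17] (2 swaps)
After pass 2: [2, -2, 12, 12, 17] (1 swaps)
Total swaps: 3


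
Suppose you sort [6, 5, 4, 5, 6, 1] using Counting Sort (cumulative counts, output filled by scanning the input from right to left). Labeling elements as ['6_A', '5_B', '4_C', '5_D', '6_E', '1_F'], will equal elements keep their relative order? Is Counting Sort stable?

Trace Counting Sort on the labeled array (the key is the number; the letter only tracks identity):
  Counts for values 0..6: [0, 1, 0, 0, 1, 2, 2]
  Cumulative counts: [0, 1, 1, 1, 2, 4, 6]
  Scan right to left: place 1_F at output index 0
  Scan right to left: place 6_E at output index 5
  Scan right to left: place 5_D at output index 3
  Scan right to left: place 4_C at output index 1
  Scan right to left: place 5_B at output index 2
  Scan right to left: place 6_A at output index 4
  Output: [1_F, 4_C, 5_B, 5_D, 6_A, 6_E]
Equal keys:
  value 5: originally 5_B, 5_D; after sorting 5_B, 5_D -> order preserved
  value 6: originally 6_A, 6_E; after sorting 6_A, 6_E -> order preserved
All equal keys kept their original relative order. Counting Sort is stable: scanning the input right to left with decreasing cumulative counts places later duplicates at later output positions.
Answer: Stable


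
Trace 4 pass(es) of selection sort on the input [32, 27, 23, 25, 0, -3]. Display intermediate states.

Pass 1: Select minimum -3 at index 5, swap -> [-3, 27, 23, 25, 0, 32]
Pass 2: Select minimum 0 at index 4, swap -> [-3, 0, 23, 25, 27, 32]
Pass 3: Select minimum 23 at index 2, swap -> [-3, 0, 23, 25, 27, 32]
Pass 4: Select minimum 25 at index 3, swap -> [-3, 0, 23, 25, 27, 32]


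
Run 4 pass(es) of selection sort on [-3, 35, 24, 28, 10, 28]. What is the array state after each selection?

Pass 1: Select minimum -3 at index 0, swap -> [-3, 35, 24, 28, 10, 28]
Pass 2: Select minimum 10 at index 4, swap -> [-3, 10, 24, 28, 35, 28]
Pass 3: Select minimum 24 at index 2, swap -> [-3, 10, 24, 28, 35, 28]
Pass 4: Select minimum 28 at index 3, swap -> [-3, 10, 24, 28, 35, 28]


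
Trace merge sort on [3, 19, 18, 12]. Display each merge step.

Divide and conquer:
  Merge [3] + [19] -> [3, 19]
  Merge [18] + [12] -> [12, 18]
  Merge [3, 19] + [12, 18] -> [3, 12, 18, 19]


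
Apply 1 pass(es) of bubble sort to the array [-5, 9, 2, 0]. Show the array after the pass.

After pass 1: [-5, 2, 0, 9] (2 swaps)
Total swaps: 2


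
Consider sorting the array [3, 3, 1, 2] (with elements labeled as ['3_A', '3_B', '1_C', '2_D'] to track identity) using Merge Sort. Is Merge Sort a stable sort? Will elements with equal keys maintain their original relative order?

Trace Merge Sort on the labeled array (the key is the number; the letter only tracks identity):
  Merge [3_A] + [3_B] -> [3_A, 3_B]
  Merge [1_C] + [2_D] -> [1_C, 2_D]
  Merge [3_A, 3_B] + [1_C, 2_D] -> [1_C, 2_D, 3_A, 3_B]
Final order: [1_C, 2_D, 3_A, 3_B]
Equal keys:
  value 3: originally 3_A, 3_B; after sorting 3_A, 3_B -> order preserved
All equal keys kept their original relative order. Merge Sort is stable: when the heads of the two halves are equal the merge takes from the left half first.
Answer: Stable


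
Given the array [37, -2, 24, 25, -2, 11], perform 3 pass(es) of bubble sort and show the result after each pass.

After pass 1: [-2, 24, 25, -2, 11, 37] (5 swaps)
After pass 2: [-2, 24, -2, 11, 25, 37] (2 swaps)
After pass 3: [-2, -2, 11, 24, 25, 37] (2 swaps)
Total swaps: 9


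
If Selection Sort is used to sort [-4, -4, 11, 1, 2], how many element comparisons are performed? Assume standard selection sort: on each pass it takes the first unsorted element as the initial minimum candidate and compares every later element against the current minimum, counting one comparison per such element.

Pass 1: scan indices 1..4 for the minimum = 4 comparison(s); min is -4, place at index 0 -> [-4, -4, 11, 1, 2]
Pass 2: scan indices 2..4 for the minimum = 3 comparison(s); min is -4, place at index 1 -> [-4, -4, 11, 1, 2]
Pass 3: scan indices 3..4 for the minimum = 2 comparison(s); min is 1, place at index 2 -> [-4, -4, 1, 11, 2]
Pass 4: scan indices 4..4 for the minimum = 1 comparison(s); min is 2, place at index 3 -> [-4, -4, 1, 2, 11]
Selection sort always scans the whole unsorted suffix, so the count is (n-1) + (n-2) + ... + 1 = n(n-1)/2 = 5*4/2 = 10 regardless of the input order.
Total comparisons: 4 + 3 + 2 + 1 = 10


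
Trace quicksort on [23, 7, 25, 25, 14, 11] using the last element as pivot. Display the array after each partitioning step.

Partition 1: pivot=11 at index 1 -> [7, 11, 25, 25, 14, 23]
Partition 2: pivot=23 at index 3 -> [7, 11, 14, 23, 25, 25]
Partition 3: pivot=25 at index 5 -> [7, 11, 14, 23, 25, 25]


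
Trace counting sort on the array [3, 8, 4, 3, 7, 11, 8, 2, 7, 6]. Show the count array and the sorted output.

Count array: [0, 0, 1, 2, 1, 0, 1, 2, 2, 0, 0, 1]
(count[i] = number of elements equal to i)
Cumulative count: [0, 0, 1, 3, 4, 4, 5, 7, 9, 9, 9, 10]
Sorted: [2, 3, 3, 4, 6, 7, 7, 8, 8, 11]


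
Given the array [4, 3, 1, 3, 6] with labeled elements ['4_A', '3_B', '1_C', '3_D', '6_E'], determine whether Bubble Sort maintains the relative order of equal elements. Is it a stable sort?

Trace Bubble Sort on the labeled array (the key is the number; the letter only tracks identity):
  After pass 1: [3_B, 1_C, 3_D, 4_A, 6_E]
  After pass 2: [1_C, 3_B, 3_D, 4_A, 6_E]
  After pass 3: [1_C, 3_B, 3_D, 4_A, 6_E] (no swaps, done)
Final order: [1_C, 3_B, 3_D, 4_A, 6_E]
Equal keys:
  value 3: originally 3_B, 3_D; after sorting 3_B, 3_D -> order preserved
All equal keys kept their original relative order. Bubble Sort is stable: it only swaps adjacent elements when the left one is strictly greater, so equal keys never move past each other.
Answer: Stable


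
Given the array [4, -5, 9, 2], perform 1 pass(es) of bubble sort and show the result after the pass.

After pass 1: [-5, 4, 2, 9] (2 swaps)
Total swaps: 2


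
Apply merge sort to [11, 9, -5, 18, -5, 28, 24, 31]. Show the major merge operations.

Divide and conquer:
  Merge [11] + [9] -> [9, 11]
  Merge [-5] + [18] -> [-5, 18]
  Merge [9, 11] + [-5, 18] -> [-5, 9, 11, 18]
  Merge [-5] + [28] -> [-5, 28]
  Merge [24] + [31] -> [24, 31]
  Merge [-5, 28] + [24, 31] -> [-5, 24, 28, 31]
  Merge [-5, 9, 11, 18] + [-5, 24, 28, 31] -> [-5, -5, 9, 11, 18, 24, 28, 31]


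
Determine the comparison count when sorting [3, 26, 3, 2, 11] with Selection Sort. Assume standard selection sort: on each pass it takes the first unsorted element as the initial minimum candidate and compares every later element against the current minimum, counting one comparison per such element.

Pass 1: scan indices 1..4 for the minimum = 4 comparison(s); min is 2, place at index 0 -> [2, 26, 3, 3, 11]
Pass 2: scan indices 2..4 for the minimum = 3 comparison(s); min is 3, place at index 1 -> [2, 3, 26, 3, 11]
Pass 3: scan indices 3..4 for the minimum = 2 comparison(s); min is 3, place at index 2 -> [2, 3, 3, 26, 11]
Pass 4: scan indices 4..4 for the minimum = 1 comparison(s); min is 11, place at index 3 -> [2, 3, 3, 11, 26]
Selection sort always scans the whole unsorted suffix, so the count is (n-1) + (n-2) + ... + 1 = n(n-1)/2 = 5*4/2 = 10 regardless of the input order.
Total comparisons: 4 + 3 + 2 + 1 = 10


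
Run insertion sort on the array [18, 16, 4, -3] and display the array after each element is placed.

First element 18 is already 'sorted'
Insert 16: shifted 1 elements -> [16, 18, 4, -3]
Insert 4: shifted 2 elements -> [4, 16, 18, -3]
Insert -3: shifted 3 elements -> [-3, 4, 16, 18]


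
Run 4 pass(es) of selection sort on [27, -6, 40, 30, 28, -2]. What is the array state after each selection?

Pass 1: Select minimum -6 at index 1, swap -> [-6, 27, 40, 30, 28, -2]
Pass 2: Select minimum -2 at index 5, swap -> [-6, -2, 40, 30, 28, 27]
Pass 3: Select minimum 27 at index 5, swap -> [-6, -2, 27, 30, 28, 40]
Pass 4: Select minimum 28 at index 4, swap -> [-6, -2, 27, 28, 30, 40]


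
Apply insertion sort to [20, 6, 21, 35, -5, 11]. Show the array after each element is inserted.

First element 20 is already 'sorted'
Insert 6: shifted 1 elements -> [6, 20, 21, 35, -5, 11]
Insert 21: shifted 0 elements -> [6, 20, 21, 35, -5, 11]
Insert 35: shifted 0 elements -> [6, 20, 21, 35, -5, 11]
Insert -5: shifted 4 elements -> [-5, 6, 20, 21, 35, 11]
Insert 11: shifted 3 elements -> [-5, 6, 11, 20, 21, 35]


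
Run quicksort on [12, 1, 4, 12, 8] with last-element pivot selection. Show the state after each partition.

Partition 1: pivot=8 at index 2 -> [1, 4, 8, 12, 12]
Partition 2: pivot=4 at index 1 -> [1, 4, 8, 12, 12]
Partition 3: pivot=12 at index 4 -> [1, 4, 8, 12, 12]


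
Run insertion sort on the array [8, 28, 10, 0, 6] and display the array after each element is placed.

First element 8 is already 'sorted'
Insert 28: shifted 0 elements -> [8, 28, 10, 0, 6]
Insert 10: shifted 1 elements -> [8, 10, 28, 0, 6]
Insert 0: shifted 3 elements -> [0, 8, 10, 28, 6]
Insert 6: shifted 3 elements -> [0, 6, 8, 10, 28]


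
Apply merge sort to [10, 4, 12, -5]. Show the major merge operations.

Divide and conquer:
  Merge [10] + [4] -> [4, 10]
  Merge [12] + [-5] -> [-5, 12]
  Merge [4, 10] + [-5, 12] -> [-5, 4, 10, 12]


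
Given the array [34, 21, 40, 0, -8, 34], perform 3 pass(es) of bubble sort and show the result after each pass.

After pass 1: [21, 34, 0, -8, 34, 40] (4 swaps)
After pass 2: [21, 0, -8, 34, 34, 40] (2 swaps)
After pass 3: [0, -8, 21, 34, 34, 40] (2 swaps)
Total swaps: 8


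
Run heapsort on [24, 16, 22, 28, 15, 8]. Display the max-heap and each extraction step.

Build heap: [28, 24, 22, 16, 15, 8]
Extract 28: [24, 16, 22, 8, 15, 28]
Extract 24: [22, 16, 15, 8, 24, 28]
Extract 22: [16, 8, 15, 22, 24, 28]
Extract 16: [15, 8, 16, 22, 24, 28]
Extract 15: [8, 15, 16, 22, 24, 28]


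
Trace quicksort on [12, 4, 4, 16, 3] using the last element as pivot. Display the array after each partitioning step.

Partition 1: pivot=3 at index 0 -> [3, 4, 4, 16, 12]
Partition 2: pivot=12 at index 3 -> [3, 4, 4, 12, 16]
Partition 3: pivot=4 at index 2 -> [3, 4, 4, 12, 16]


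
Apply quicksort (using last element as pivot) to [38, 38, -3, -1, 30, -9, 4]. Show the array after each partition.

Partition 1: pivot=4 at index 3 -> [-3, -1, -9, 4, 30, 38, 38]
Partition 2: pivot=-9 at index 0 -> [-9, -1, -3, 4, 30, 38, 38]
Partition 3: pivot=-3 at index 1 -> [-9, -3, -1, 4, 30, 38, 38]
Partition 4: pivot=38 at index 6 -> [-9, -3, -1, 4, 30, 38, 38]
Partition 5: pivot=38 at index 5 -> [-9, -3, -1, 4, 30, 38, 38]


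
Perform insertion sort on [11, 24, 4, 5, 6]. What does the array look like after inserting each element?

First element 11 is already 'sorted'
Insert 24: shifted 0 elements -> [11, 24, 4, 5, 6]
Insert 4: shifted 2 elements -> [4, 11, 24, 5, 6]
Insert 5: shifted 2 elements -> [4, 5, 11, 24, 6]
Insert 6: shifted 2 elements -> [4, 5, 6, 11, 24]


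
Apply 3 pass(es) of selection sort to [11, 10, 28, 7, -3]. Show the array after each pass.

Pass 1: Select minimum -3 at index 4, swap -> [-3, 10, 28, 7, 11]
Pass 2: Select minimum 7 at index 3, swap -> [-3, 7, 28, 10, 11]
Pass 3: Select minimum 10 at index 3, swap -> [-3, 7, 10, 28, 11]


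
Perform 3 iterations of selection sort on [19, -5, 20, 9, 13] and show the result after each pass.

Pass 1: Select minimum -5 at index 1, swap -> [-5, 19, 20, 9, 13]
Pass 2: Select minimum 9 at index 3, swap -> [-5, 9, 20, 19, 13]
Pass 3: Select minimum 13 at index 4, swap -> [-5, 9, 13, 19, 20]


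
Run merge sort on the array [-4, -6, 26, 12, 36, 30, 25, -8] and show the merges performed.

Divide and conquer:
  Merge [-4] + [-6] -> [-6, -4]
  Merge [26] + [12] -> [12, 26]
  Merge [-6, -4] + [12, 26] -> [-6, -4, 12, 26]
  Merge [36] + [30] -> [30, 36]
  Merge [25] + [-8] -> [-8, 25]
  Merge [30, 36] + [-8, 25] -> [-8, 25, 30, 36]
  Merge [-6, -4, 12, 26] + [-8, 25, 30, 36] -> [-8, -6, -4, 12, 25, 26, 30, 36]


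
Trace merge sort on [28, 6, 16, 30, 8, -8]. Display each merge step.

Divide and conquer:
  Merge [6] + [16] -> [6, 16]
  Merge [28] + [6, 16] -> [6, 16, 28]
  Merge [8] + [-8] -> [-8, 8]
  Merge [30] + [-8, 8] -> [-8, 8, 30]
  Merge [6, 16, 28] + [-8, 8, 30] -> [-8, 6, 8, 16, 28, 30]


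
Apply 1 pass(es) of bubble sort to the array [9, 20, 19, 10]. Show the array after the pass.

After pass 1: [9, 19, 10, 20] (2 swaps)
Total swaps: 2


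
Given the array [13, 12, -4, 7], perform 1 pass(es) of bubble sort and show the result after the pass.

After pass 1: [12, -4, 7, 13] (3 swaps)
Total swaps: 3


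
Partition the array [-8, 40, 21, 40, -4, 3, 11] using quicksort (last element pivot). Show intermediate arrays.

Partition 1: pivot=11 at index 3 -> [-8, -4, 3, 11, 40, 21, 40]
Partition 2: pivot=3 at index 2 -> [-8, -4, 3, 11, 40, 21, 40]
Partition 3: pivot=-4 at index 1 -> [-8, -4, 3, 11, 40, 21, 40]
Partition 4: pivot=40 at index 6 -> [-8, -4, 3, 11, 40, 21, 40]
Partition 5: pivot=21 at index 4 -> [-8, -4, 3, 11, 21, 40, 40]


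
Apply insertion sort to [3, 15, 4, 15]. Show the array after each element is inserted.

First element 3 is already 'sorted'
Insert 15: shifted 0 elements -> [3, 15, 4, 15]
Insert 4: shifted 1 elements -> [3, 4, 15, 15]
Insert 15: shifted 0 elements -> [3, 4, 15, 15]


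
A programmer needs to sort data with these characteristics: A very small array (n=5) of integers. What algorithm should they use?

Best choice: Insertion sort
Reason: For tiny inputs the O(n^2) overhead is negligible and insertion sort has minimal constant factors


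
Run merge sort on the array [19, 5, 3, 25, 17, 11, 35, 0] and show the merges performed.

Divide and conquer:
  Merge [19] + [5] -> [5, 19]
  Merge [3] + [25] -> [3, 25]
  Merge [5, 19] + [3, 25] -> [3, 5, 19, 25]
  Merge [17] + [11] -> [11, 17]
  Merge [35] + [0] -> [0, 35]
  Merge [11, 17] + [0, 35] -> [0, 11, 17, 35]
  Merge [3, 5, 19, 25] + [0, 11, 17, 35] -> [0, 3, 5, 11, 17, 19, 25, 35]


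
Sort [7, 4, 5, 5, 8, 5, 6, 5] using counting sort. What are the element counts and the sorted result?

Count array: [0, 0, 0, 0, 1, 4, 1, 1, 1]
(count[i] = number of elements equal to i)
Cumulative count: [0, 0, 0, 0, 1, 5, 6, 7, 8]
Sorted: [4, 5, 5, 5, 5, 6, 7, 8]


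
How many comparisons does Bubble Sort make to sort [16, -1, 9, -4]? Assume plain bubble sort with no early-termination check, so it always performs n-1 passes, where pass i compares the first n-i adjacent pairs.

Pass 1: compare adjacent pairs (0,1)..(2,3) = 3 comparison(s), 3 swap(s) -> [-1, 9, -4, 16]
Pass 2: compare adjacent pairs (0,1)..(1,2) = 2 comparison(s), 1 swap(s) -> [-1, -4, 9, 16]
Pass 3: compare adjacent pairs (0,1)..(0,1) = 1 comparison(s), 1 swap(s) -> [-4, -1, 9, 16]
Total comparisons: 3 + 2 + 1 = 6


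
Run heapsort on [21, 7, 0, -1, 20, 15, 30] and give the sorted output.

Build heap: [30, 20, 21, -1, 7, 15, 0]
Extract 30: [21, 20, 15, -1, 7, 0, 30]
Extract 21: [20, 7, 15, -1, 0, 21, 30]
Extract 20: [15, 7, 0, -1, 20, 21, 30]
Extract 15: [7, -1, 0, 15, 20, 21, 30]
Extract 7: [0, -1, 7, 15, 20, 21, 30]
Extract 0: [-1, 0, 7, 15, 20, 21, 30]


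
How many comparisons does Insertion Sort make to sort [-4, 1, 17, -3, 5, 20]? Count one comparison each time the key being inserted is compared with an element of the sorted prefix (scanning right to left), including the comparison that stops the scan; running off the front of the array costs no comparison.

Insert 1: -4 <= 1 (stop) = 1 comparison(s) -> [-4, 1, 17, -3, 5, 20]
Insert 17: 1 <= 17 (stop) = 1 comparison(s) -> [-4, 1, 17, -3, 5, 20]
Insert -3: 17 > -3 (shift), 1 > -3 (shift), -4 <= -3 (stop) = 3 comparison(s) -> [-4, -3, 1, 17, 5, 20]
Insert 5: 17 > 5 (shift), 1 <= 5 (stop) = 2 comparison(s) -> [-4, -3, 1, 5, 17, 20]
Insert 20: 17 <= 20 (stop) = 1 comparison(s) -> [-4, -3, 1, 5, 17, 20]
Total comparisons: 1 + 1 + 3 + 2 + 1 = 8


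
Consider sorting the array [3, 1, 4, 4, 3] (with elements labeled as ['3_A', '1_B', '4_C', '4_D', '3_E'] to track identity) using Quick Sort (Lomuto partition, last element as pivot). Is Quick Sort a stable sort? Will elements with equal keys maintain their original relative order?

Trace Quick Sort on the labeled array (the key is the number; the letter only tracks identity):
  Partition indices 0..4 around pivot 3_E -> [3_A, 1_B, 3_E, 4_D, 4_C]
  Partition indices 0..1 around pivot 1_B -> [1_B, 3_A, 3_E, 4_D, 4_C]
  Partition indices 3..4 around pivot 4_C -> [1_B, 3_A, 3_E, 4_D, 4_C]
Final order: [1_B, 3_A, 3_E, 4_D, 4_C]
Equal keys:
  value 3: originally 3_A, 3_E; after sorting 3_A, 3_E -> order preserved
  value 4: originally 4_C, 4_D; after sorting 4_D, 4_C -> order changed
Equal keys were reordered, so Quick Sort is not stable: partition swaps elements across long distances and can reorder equal keys. (One such input is enough; an unstable sort may happen to preserve order on other inputs, but it gives no guarantee.)
Answer: Not stable


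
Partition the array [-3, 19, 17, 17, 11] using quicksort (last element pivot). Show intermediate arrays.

Partition 1: pivot=11 at index 1 -> [-3, 11, 17, 17, 19]
Partition 2: pivot=19 at index 4 -> [-3, 11, 17, 17, 19]
Partition 3: pivot=17 at index 3 -> [-3, 11, 17, 17, 19]


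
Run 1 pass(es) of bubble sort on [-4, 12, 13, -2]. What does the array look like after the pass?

After pass 1: [-4, 12, -2, 13] (1 swaps)
Total swaps: 1


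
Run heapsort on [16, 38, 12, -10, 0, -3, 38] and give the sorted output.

Build heap: [38, 16, 38, -10, 0, -3, 12]
Extract 38: [38, 16, 12, -10, 0, -3, 38]
Extract 38: [16, 0, 12, -10, -3, 38, 38]
Extract 16: [12, 0, -3, -10, 16, 38, 38]
Extract 12: [0, -10, -3, 12, 16, 38, 38]
Extract 0: [-3, -10, 0, 12, 16, 38, 38]
Extract -3: [-10, -3, 0, 12, 16, 38, 38]


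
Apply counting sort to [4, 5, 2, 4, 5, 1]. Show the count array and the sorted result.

Count array: [0, 1, 1, 0, 2, 2]
(count[i] = number of elements equal to i)
Cumulative count: [0, 1, 2, 2, 4, 6]
Sorted: [1, 2, 4, 4, 5, 5]


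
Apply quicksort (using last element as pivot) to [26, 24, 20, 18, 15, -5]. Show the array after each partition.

Partition 1: pivot=-5 at index 0 -> [-5, 24, 20, 18, 15, 26]
Partition 2: pivot=26 at index 5 -> [-5, 24, 20, 18, 15, 26]
Partition 3: pivot=15 at index 1 -> [-5, 15, 20, 18, 24, 26]
Partition 4: pivot=24 at index 4 -> [-5, 15, 20, 18, 24, 26]
Partition 5: pivot=18 at index 2 -> [-5, 15, 18, 20, 24, 26]


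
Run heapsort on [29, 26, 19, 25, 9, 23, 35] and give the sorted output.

Build heap: [35, 26, 29, 25, 9, 23, 19]
Extract 35: [29, 26, 23, 25, 9, 19, 35]
Extract 29: [26, 25, 23, 19, 9, 29, 35]
Extract 26: [25, 19, 23, 9, 26, 29, 35]
Extract 25: [23, 19, 9, 25, 26, 29, 35]
Extract 23: [19, 9, 23, 25, 26, 29, 35]
Extract 19: [9, 19, 23, 25, 26, 29, 35]


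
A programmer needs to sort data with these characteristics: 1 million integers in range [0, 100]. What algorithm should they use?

Best choice: Counting sort
Reason: O(n + k) where k=100 is small; linear time beats O(n log n)


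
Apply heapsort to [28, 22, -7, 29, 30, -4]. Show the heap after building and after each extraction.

Build heap: [30, 29, -4, 28, 22, -7]
Extract 30: [29, 28, -4, -7, 22, 30]
Extract 29: [28, 22, -4, -7, 29, 30]
Extract 28: [22, -7, -4, 28, 29, 30]
Extract 22: [-4, -7, 22, 28, 29, 30]
Extract -4: [-7, -4, 22, 28, 29, 30]


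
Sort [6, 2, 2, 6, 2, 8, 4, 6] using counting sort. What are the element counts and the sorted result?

Count array: [0, 0, 3, 0, 1, 0, 3, 0, 1]
(count[i] = number of elements equal to i)
Cumulative count: [0, 0, 3, 3, 4, 4, 7, 7, 8]
Sorted: [2, 2, 2, 4, 6, 6, 6, 8]


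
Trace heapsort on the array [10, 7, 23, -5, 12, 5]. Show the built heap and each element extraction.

Build heap: [23, 12, 10, -5, 7, 5]
Extract 23: [12, 7, 10, -5, 5, 23]
Extract 12: [10, 7, 5, -5, 12, 23]
Extract 10: [7, -5, 5, 10, 12, 23]
Extract 7: [5, -5, 7, 10, 12, 23]
Extract 5: [-5, 5, 7, 10, 12, 23]


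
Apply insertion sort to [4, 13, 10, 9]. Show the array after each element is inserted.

First element 4 is already 'sorted'
Insert 13: shifted 0 elements -> [4, 13, 10, 9]
Insert 10: shifted 1 elements -> [4, 10, 13, 9]
Insert 9: shifted 2 elements -> [4, 9, 10, 13]


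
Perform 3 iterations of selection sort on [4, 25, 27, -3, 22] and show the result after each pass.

Pass 1: Select minimum -3 at index 3, swap -> [-3, 25, 27, 4, 22]
Pass 2: Select minimum 4 at index 3, swap -> [-3, 4, 27, 25, 22]
Pass 3: Select minimum 22 at index 4, swap -> [-3, 4, 22, 25, 27]


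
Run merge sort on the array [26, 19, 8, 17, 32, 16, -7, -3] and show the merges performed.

Divide and conquer:
  Merge [26] + [19] -> [19, 26]
  Merge [8] + [17] -> [8, 17]
  Merge [19, 26] + [8, 17] -> [8, 17, 19, 26]
  Merge [32] + [16] -> [16, 32]
  Merge [-7] + [-3] -> [-7, -3]
  Merge [16, 32] + [-7, -3] -> [-7, -3, 16, 32]
  Merge [8, 17, 19, 26] + [-7, -3, 16, 32] -> [-7, -3, 8, 16, 17, 19, 26, 32]


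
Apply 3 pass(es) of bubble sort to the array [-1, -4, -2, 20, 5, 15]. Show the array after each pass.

After pass 1: [-4, -2, -1, 5, 15, 20] (4 swaps)
After pass 2: [-4, -2, -1, 5, 15, 20] (0 swaps)
After pass 3: [-4, -2, -1, 5, 15, 20] (0 swaps)
Total swaps: 4


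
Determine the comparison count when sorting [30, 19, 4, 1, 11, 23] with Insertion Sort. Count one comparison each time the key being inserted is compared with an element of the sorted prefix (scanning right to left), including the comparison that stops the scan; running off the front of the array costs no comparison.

Insert 19: 30 > 19 (shift), reached front = 1 comparison(s) -> [19, 30, 4, 1, 11, 23]
Insert 4: 30 > 4 (shift), 19 > 4 (shift), reached front = 2 comparison(s) -> [4, 19, 30, 1, 11, 23]
Insert 1: 30 > 1 (shift), 19 > 1 (shift), 4 > 1 (shift), reached front = 3 comparison(s) -> [1, 4, 19, 30, 11, 23]
Insert 11: 30 > 11 (shift), 19 > 11 (shift), 4 <= 11 (stop) = 3 comparison(s) -> [1, 4, 11, 19, 30, 23]
Insert 23: 30 > 23 (shift), 19 <= 23 (stop) = 2 comparison(s) -> [1, 4, 11, 19, 23, 30]
Total comparisons: 1 + 2 + 3 + 3 + 2 = 11


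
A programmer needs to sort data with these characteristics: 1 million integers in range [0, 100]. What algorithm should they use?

Best choice: Counting sort
Reason: O(n + k) where k=100 is small; linear time beats O(n log n)


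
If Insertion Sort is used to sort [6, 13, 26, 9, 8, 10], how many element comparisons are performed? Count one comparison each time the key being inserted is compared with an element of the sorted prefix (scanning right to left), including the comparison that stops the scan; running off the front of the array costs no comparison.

Insert 13: 6 <= 13 (stop) = 1 comparison(s) -> [6, 13, 26, 9, 8, 10]
Insert 26: 13 <= 26 (stop) = 1 comparison(s) -> [6, 13, 26, 9, 8, 10]
Insert 9: 26 > 9 (shift), 13 > 9 (shift), 6 <= 9 (stop) = 3 comparison(s) -> [6, 9, 13, 26, 8, 10]
Insert 8: 26 > 8 (shift), 13 > 8 (shift), 9 > 8 (shift), 6 <= 8 (stop) = 4 comparison(s) -> [6, 8, 9, 13, 26, 10]
Insert 10: 26 > 10 (shift), 13 > 10 (shift), 9 <= 10 (stop) = 3 comparison(s) -> [6, 8, 9, 10, 13, 26]
Total comparisons: 1 + 1 + 3 + 4 + 3 = 12


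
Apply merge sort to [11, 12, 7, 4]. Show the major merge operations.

Divide and conquer:
  Merge [11] + [12] -> [11, 12]
  Merge [7] + [4] -> [4, 7]
  Merge [11, 12] + [4, 7] -> [4, 7, 11, 12]


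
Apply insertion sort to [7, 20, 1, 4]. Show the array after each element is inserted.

First element 7 is already 'sorted'
Insert 20: shifted 0 elements -> [7, 20, 1, 4]
Insert 1: shifted 2 elements -> [1, 7, 20, 4]
Insert 4: shifted 2 elements -> [1, 4, 7, 20]


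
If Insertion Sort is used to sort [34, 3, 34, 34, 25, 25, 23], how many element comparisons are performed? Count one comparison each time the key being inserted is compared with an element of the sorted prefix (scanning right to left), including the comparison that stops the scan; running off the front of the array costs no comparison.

Insert 3: 34 > 3 (shift), reached front = 1 comparison(s) -> [3, 34, 34, 34, 25, 25, 23]
Insert 34: 34 <= 34 (stop) = 1 comparison(s) -> [3, 34, 34, 34, 25, 25, 23]
Insert 34: 34 <= 34 (stop) = 1 comparison(s) -> [3, 34, 34, 34, 25, 25, 23]
Insert 25: 34 > 25 (shift), 34 > 25 (shift), 34 > 25 (shift), 3 <= 25 (stop) = 4 comparison(s) -> [3, 25, 34, 34, 34, 25, 23]
Insert 25: 34 > 25 (shift), 34 > 25 (shift), 34 > 25 (shift), 25 <= 25 (stop) = 4 comparison(s) -> [3, 25, 25, 34, 34, 34, 23]
Insert 23: 34 > 23 (shift), 34 > 23 (shift), 34 > 23 (shift), 25 > 23 (shift), 25 > 23 (shift), 3 <= 23 (stop) = 6 comparison(s) -> [3, 23, 25, 25, 34, 34, 34]
Total comparisons: 1 + 1 + 1 + 4 + 4 + 6 = 17


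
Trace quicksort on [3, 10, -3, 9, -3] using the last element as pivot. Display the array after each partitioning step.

Partition 1: pivot=-3 at index 1 -> [-3, -3, 3, 9, 10]
Partition 2: pivot=10 at index 4 -> [-3, -3, 3, 9, 10]
Partition 3: pivot=9 at index 3 -> [-3, -3, 3, 9, 10]


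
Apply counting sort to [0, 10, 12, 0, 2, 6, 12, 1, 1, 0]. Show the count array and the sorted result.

Count array: [3, 2, 1, 0, 0, 0, 1, 0, 0, 0, 1, 0, 2]
(count[i] = number of elements equal to i)
Cumulative count: [3, 5, 6, 6, 6, 6, 7, 7, 7, 7, 8, 8, 10]
Sorted: [0, 0, 0, 1, 1, 2, 6, 10, 12, 12]


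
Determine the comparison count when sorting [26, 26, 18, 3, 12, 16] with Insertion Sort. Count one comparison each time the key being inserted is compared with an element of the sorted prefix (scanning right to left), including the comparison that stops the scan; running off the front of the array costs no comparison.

Insert 26: 26 <= 26 (stop) = 1 comparison(s) -> [26, 26, 18, 3, 12, 16]
Insert 18: 26 > 18 (shift), 26 > 18 (shift), reached front = 2 comparison(s) -> [18, 26, 26, 3, 12, 16]
Insert 3: 26 > 3 (shift), 26 > 3 (shift), 18 > 3 (shift), reached front = 3 comparison(s) -> [3, 18, 26, 26, 12, 16]
Insert 12: 26 > 12 (shift), 26 > 12 (shift), 18 > 12 (shift), 3 <= 12 (stop) = 4 comparison(s) -> [3, 12, 18, 26, 26, 16]
Insert 16: 26 > 16 (shift), 26 > 16 (shift), 18 > 16 (shift), 12 <= 16 (stop) = 4 comparison(s) -> [3, 12, 16, 18, 26, 26]
Total comparisons: 1 + 2 + 3 + 4 + 4 = 14


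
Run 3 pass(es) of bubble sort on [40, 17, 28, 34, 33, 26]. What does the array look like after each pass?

After pass 1: [17, 28, 34, 33, 26, 40] (5 swaps)
After pass 2: [17, 28, 33, 26, 34, 40] (2 swaps)
After pass 3: [17, 28, 26, 33, 34, 40] (1 swaps)
Total swaps: 8
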